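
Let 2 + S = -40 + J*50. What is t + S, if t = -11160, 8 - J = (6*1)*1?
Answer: -11102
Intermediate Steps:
J = 2 (J = 8 - 6*1 = 8 - 6 = 2)
S = 58 (S = -2 + (-40 + 2*50) = -2 + (-40 + 100) = -2 + 60 = 58)
t + S = -11160 + 58 = -11102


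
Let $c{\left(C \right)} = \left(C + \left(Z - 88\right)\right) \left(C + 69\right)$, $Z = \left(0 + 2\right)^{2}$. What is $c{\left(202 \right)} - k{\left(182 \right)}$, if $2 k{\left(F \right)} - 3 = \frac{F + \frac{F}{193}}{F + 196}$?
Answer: $\frac{333256561}{10422} \approx 31976.0$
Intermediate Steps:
$k{\left(F \right)} = \frac{3}{2} + \frac{97 F}{193 \left(196 + F\right)}$ ($k{\left(F \right)} = \frac{3}{2} + \frac{\left(F + \frac{F}{193}\right) \frac{1}{F + 196}}{2} = \frac{3}{2} + \frac{\left(F + F \frac{1}{193}\right) \frac{1}{196 + F}}{2} = \frac{3}{2} + \frac{\left(F + \frac{F}{193}\right) \frac{1}{196 + F}}{2} = \frac{3}{2} + \frac{\frac{194 F}{193} \frac{1}{196 + F}}{2} = \frac{3}{2} + \frac{\frac{194}{193} F \frac{1}{196 + F}}{2} = \frac{3}{2} + \frac{97 F}{193 \left(196 + F\right)}$)
$Z = 4$ ($Z = 2^{2} = 4$)
$c{\left(C \right)} = \left(-84 + C\right) \left(69 + C\right)$ ($c{\left(C \right)} = \left(C + \left(4 - 88\right)\right) \left(C + 69\right) = \left(C + \left(4 - 88\right)\right) \left(69 + C\right) = \left(C - 84\right) \left(69 + C\right) = \left(-84 + C\right) \left(69 + C\right)$)
$c{\left(202 \right)} - k{\left(182 \right)} = \left(-5796 + 202^{2} - 3030\right) - \frac{113484 + 773 \cdot 182}{386 \left(196 + 182\right)} = \left(-5796 + 40804 - 3030\right) - \frac{113484 + 140686}{386 \cdot 378} = 31978 - \frac{1}{386} \cdot \frac{1}{378} \cdot 254170 = 31978 - \frac{18155}{10422} = \frac{333256561}{10422}$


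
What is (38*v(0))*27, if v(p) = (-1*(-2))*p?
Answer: 0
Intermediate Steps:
v(p) = 2*p
(38*v(0))*27 = (38*(2*0))*27 = (38*0)*27 = 0*27 = 0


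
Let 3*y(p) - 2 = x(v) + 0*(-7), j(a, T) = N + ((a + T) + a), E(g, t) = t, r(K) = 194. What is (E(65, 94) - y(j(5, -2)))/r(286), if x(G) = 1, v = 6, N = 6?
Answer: 93/194 ≈ 0.47938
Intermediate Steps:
j(a, T) = 6 + T + 2*a (j(a, T) = 6 + ((a + T) + a) = 6 + ((T + a) + a) = 6 + (T + 2*a) = 6 + T + 2*a)
y(p) = 1 (y(p) = ⅔ + (1 + 0*(-7))/3 = ⅔ + (1 + 0)/3 = ⅔ + (⅓)*1 = ⅔ + ⅓ = 1)
(E(65, 94) - y(j(5, -2)))/r(286) = (94 - 1*1)/194 = (94 - 1)*(1/194) = 93*(1/194) = 93/194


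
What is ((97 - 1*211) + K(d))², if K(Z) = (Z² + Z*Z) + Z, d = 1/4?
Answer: 826281/64 ≈ 12911.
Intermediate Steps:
d = ¼ ≈ 0.25000
K(Z) = Z + 2*Z² (K(Z) = (Z² + Z²) + Z = 2*Z² + Z = Z + 2*Z²)
((97 - 1*211) + K(d))² = ((97 - 1*211) + (1 + 2*(¼))/4)² = ((97 - 211) + (1 + ½)/4)² = (-114 + (¼)*(3/2))² = (-114 + 3/8)² = (-909/8)² = 826281/64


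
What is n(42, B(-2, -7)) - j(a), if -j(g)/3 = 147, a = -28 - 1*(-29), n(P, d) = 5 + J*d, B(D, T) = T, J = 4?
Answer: 418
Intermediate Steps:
n(P, d) = 5 + 4*d
a = 1 (a = -28 + 29 = 1)
j(g) = -441 (j(g) = -3*147 = -441)
n(42, B(-2, -7)) - j(a) = (5 + 4*(-7)) - 1*(-441) = (5 - 28) + 441 = -23 + 441 = 418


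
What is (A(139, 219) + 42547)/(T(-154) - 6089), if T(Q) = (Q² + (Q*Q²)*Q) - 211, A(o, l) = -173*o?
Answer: 4625/140616518 ≈ 3.2891e-5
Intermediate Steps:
T(Q) = -211 + Q² + Q⁴ (T(Q) = (Q² + Q³*Q) - 211 = (Q² + Q⁴) - 211 = -211 + Q² + Q⁴)
(A(139, 219) + 42547)/(T(-154) - 6089) = (-173*139 + 42547)/((-211 + (-154)² + (-154)⁴) - 6089) = (-24047 + 42547)/((-211 + 23716 + 562448656) - 6089) = 18500/(562472161 - 6089) = 18500/562466072 = 18500*(1/562466072) = 4625/140616518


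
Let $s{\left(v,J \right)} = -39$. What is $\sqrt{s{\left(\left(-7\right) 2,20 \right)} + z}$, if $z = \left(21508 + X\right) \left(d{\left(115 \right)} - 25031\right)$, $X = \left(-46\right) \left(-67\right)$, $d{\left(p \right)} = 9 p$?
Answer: $i \sqrt{590061679} \approx 24291.0 i$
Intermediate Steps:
$X = 3082$
$z = -590061640$ ($z = \left(21508 + 3082\right) \left(9 \cdot 115 - 25031\right) = 24590 \left(1035 - 25031\right) = 24590 \left(-23996\right) = -590061640$)
$\sqrt{s{\left(\left(-7\right) 2,20 \right)} + z} = \sqrt{-39 - 590061640} = \sqrt{-590061679} = i \sqrt{590061679}$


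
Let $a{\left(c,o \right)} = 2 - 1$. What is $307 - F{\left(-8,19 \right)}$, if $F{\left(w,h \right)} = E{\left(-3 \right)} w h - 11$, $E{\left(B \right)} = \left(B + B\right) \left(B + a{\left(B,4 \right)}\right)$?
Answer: $2142$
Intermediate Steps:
$a{\left(c,o \right)} = 1$ ($a{\left(c,o \right)} = 2 - 1 = 1$)
$E{\left(B \right)} = 2 B \left(1 + B\right)$ ($E{\left(B \right)} = \left(B + B\right) \left(B + 1\right) = 2 B \left(1 + B\right)$)
$F{\left(w,h \right)} = -11 + 12 h w$ ($F{\left(w,h \right)} = 2 \left(-3\right) \left(1 - 3\right) w h - 11 = 2 \left(-3\right) \left(-2\right) w h - 11 = 12 w h - 11 = 12 h w - 11 = -11 + 12 h w$)
$307 - F{\left(-8,19 \right)} = 307 - \left(-11 + 12 \cdot 19 \left(-8\right)\right) = 307 - \left(-11 - 1824\right) = 307 - -1835 = 307 + 1835 = 2142$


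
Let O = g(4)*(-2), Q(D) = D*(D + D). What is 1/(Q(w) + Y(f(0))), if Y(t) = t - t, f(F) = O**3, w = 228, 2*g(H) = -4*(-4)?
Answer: 1/103968 ≈ 9.6184e-6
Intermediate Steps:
g(H) = 8 (g(H) = (-4*(-4))/2 = (1/2)*16 = 8)
Q(D) = 2*D**2 (Q(D) = D*(2*D) = 2*D**2)
O = -16 (O = 8*(-2) = -16)
f(F) = -4096 (f(F) = (-16)**3 = -4096)
Y(t) = 0
1/(Q(w) + Y(f(0))) = 1/(2*228**2 + 0) = 1/(2*51984 + 0) = 1/(103968 + 0) = 1/103968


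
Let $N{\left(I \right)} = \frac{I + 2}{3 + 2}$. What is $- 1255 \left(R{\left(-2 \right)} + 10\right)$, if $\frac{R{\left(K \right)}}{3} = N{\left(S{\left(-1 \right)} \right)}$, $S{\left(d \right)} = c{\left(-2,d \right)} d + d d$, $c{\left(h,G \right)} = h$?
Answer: $-16315$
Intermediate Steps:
$S{\left(d \right)} = d^{2} - 2 d$ ($S{\left(d \right)} = - 2 d + d d = - 2 d + d^{2} = d^{2} - 2 d$)
$N{\left(I \right)} = \frac{2}{5} + \frac{I}{5}$ ($N{\left(I \right)} = \frac{2 + I}{5} = \left(2 + I\right) \frac{1}{5} = \frac{2}{5} + \frac{I}{5}$)
$R{\left(K \right)} = 3$ ($R{\left(K \right)} = 3 \left(\frac{2}{5} + \frac{\left(-1\right) \left(-2 - 1\right)}{5}\right) = 3 \left(\frac{2}{5} + \frac{\left(-1\right) \left(-3\right)}{5}\right) = 3 \left(\frac{2}{5} + \frac{1}{5} \cdot 3\right) = 3 \left(\frac{2}{5} + \frac{3}{5}\right) = 3 \cdot 1 = 3$)
$- 1255 \left(R{\left(-2 \right)} + 10\right) = - 1255 \left(3 + 10\right) = \left(-1255\right) 13 = -16315$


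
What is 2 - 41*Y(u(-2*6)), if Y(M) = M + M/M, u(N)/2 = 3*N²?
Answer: -35463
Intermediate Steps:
u(N) = 6*N² (u(N) = 2*(3*N²) = 6*N²)
Y(M) = 1 + M (Y(M) = M + 1 = 1 + M)
2 - 41*Y(u(-2*6)) = 2 - 41*(1 + 6*(-2*6)²) = 2 - 41*(1 + 6*(-12)²) = 2 - 41*(1 + 6*144) = 2 - 41*(1 + 864) = 2 - 41*865 = 2 - 35465 = -35463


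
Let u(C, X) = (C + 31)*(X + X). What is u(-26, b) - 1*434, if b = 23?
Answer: -204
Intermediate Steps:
u(C, X) = 2*X*(31 + C) (u(C, X) = (31 + C)*(2*X) = 2*X*(31 + C))
u(-26, b) - 1*434 = 2*23*(31 - 26) - 1*434 = 2*23*5 - 434 = 230 - 434 = -204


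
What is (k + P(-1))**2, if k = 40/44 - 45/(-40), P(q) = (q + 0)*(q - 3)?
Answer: 281961/7744 ≈ 36.410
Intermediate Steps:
P(q) = q*(-3 + q)
k = 179/88 (k = 40*(1/44) - 45*(-1/40) = 10/11 + 9/8 = 179/88 ≈ 2.0341)
(k + P(-1))**2 = (179/88 - (-3 - 1))**2 = (179/88 - 1*(-4))**2 = (179/88 + 4)**2 = (531/88)**2 = 281961/7744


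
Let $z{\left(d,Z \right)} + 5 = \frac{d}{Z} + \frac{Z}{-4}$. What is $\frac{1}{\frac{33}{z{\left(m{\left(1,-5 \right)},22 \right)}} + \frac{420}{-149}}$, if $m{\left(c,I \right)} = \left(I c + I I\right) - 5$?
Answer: $- \frac{5364}{33149} \approx -0.16181$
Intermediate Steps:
$m{\left(c,I \right)} = -5 + I^{2} + I c$ ($m{\left(c,I \right)} = \left(I c + I^{2}\right) - 5 = \left(I^{2} + I c\right) - 5 = -5 + I^{2} + I c$)
$z{\left(d,Z \right)} = -5 - \frac{Z}{4} + \frac{d}{Z}$ ($z{\left(d,Z \right)} = -5 + \left(\frac{d}{Z} + \frac{Z}{-4}\right) = -5 + \left(\frac{d}{Z} + Z \left(- \frac{1}{4}\right)\right) = -5 - \left(\frac{Z}{4} - \frac{d}{Z}\right) = -5 - \frac{Z}{4} + \frac{d}{Z}$)
$\frac{1}{\frac{33}{z{\left(m{\left(1,-5 \right)},22 \right)}} + \frac{420}{-149}} = \frac{1}{\frac{33}{-5 - \frac{11}{2} + \frac{-5 + \left(-5\right)^{2} - 5}{22}} + \frac{420}{-149}} = \frac{1}{\frac{33}{-5 - \frac{11}{2} + \left(-5 + 25 - 5\right) \frac{1}{22}} + 420 \left(- \frac{1}{149}\right)} = \frac{1}{\frac{33}{-5 - \frac{11}{2} + 15 \cdot \frac{1}{22}} - \frac{420}{149}} = \frac{1}{\frac{33}{-5 - \frac{11}{2} + \frac{15}{22}} - \frac{420}{149}} = \frac{1}{\frac{33}{- \frac{108}{11}} - \frac{420}{149}} = \frac{1}{33 \left(- \frac{11}{108}\right) - \frac{420}{149}} = \frac{1}{- \frac{121}{36} - \frac{420}{149}} = \frac{1}{- \frac{33149}{5364}} = - \frac{5364}{33149}$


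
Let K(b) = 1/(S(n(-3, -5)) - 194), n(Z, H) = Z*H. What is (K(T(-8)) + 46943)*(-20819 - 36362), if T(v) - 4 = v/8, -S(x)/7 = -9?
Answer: -351636389292/131 ≈ -2.6842e+9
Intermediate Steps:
n(Z, H) = H*Z
S(x) = 63 (S(x) = -7*(-9) = 63)
T(v) = 4 + v/8
K(b) = -1/131 (K(b) = 1/(63 - 194) = 1/(-131) = -1/131)
(K(T(-8)) + 46943)*(-20819 - 36362) = (-1/131 + 46943)*(-20819 - 36362) = (6149532/131)*(-57181) = -351636389292/131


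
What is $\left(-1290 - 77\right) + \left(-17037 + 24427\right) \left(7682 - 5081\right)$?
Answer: $19220023$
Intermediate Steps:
$\left(-1290 - 77\right) + \left(-17037 + 24427\right) \left(7682 - 5081\right) = \left(-1290 - 77\right) + 7390 \cdot 2601 = -1367 + 19221390 = 19220023$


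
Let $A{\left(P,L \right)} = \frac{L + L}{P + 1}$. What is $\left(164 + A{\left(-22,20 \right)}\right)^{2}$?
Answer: $\frac{11587216}{441} \approx 26275.0$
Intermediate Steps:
$A{\left(P,L \right)} = \frac{2 L}{1 + P}$
$\left(164 + A{\left(-22,20 \right)}\right)^{2} = \left(164 + 2 \cdot 20 \frac{1}{1 - 22}\right)^{2} = \left(164 + 2 \cdot 20 \frac{1}{-21}\right)^{2} = \left(164 + 2 \cdot 20 \left(- \frac{1}{21}\right)\right)^{2} = \left(164 - \frac{40}{21}\right)^{2} = \left(\frac{3404}{21}\right)^{2} = \frac{11587216}{441}$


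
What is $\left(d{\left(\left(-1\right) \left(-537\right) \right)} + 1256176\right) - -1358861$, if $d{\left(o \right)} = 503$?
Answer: $2615540$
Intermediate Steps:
$\left(d{\left(\left(-1\right) \left(-537\right) \right)} + 1256176\right) - -1358861 = \left(503 + 1256176\right) - -1358861 = 1256679 + 1358861 = 2615540$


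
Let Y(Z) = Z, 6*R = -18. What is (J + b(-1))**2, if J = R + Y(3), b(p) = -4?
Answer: 16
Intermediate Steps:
R = -3 (R = (1/6)*(-18) = -3)
J = 0 (J = -3 + 3 = 0)
(J + b(-1))**2 = (0 - 4)**2 = (-4)**2 = 16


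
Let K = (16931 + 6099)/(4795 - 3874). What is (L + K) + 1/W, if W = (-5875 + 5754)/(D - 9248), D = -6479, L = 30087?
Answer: 3370196564/111441 ≈ 30242.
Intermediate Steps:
W = 121/15727 (W = (-5875 + 5754)/(-6479 - 9248) = -121/(-15727) = -121*(-1/15727) = 121/15727 ≈ 0.0076938)
K = 23030/921 ≈ 25.005
(L + K) + 1/W = (30087 + 23030/921) + 1/(121/15727) = 27733157/921 + 15727/121 = 3370196564/111441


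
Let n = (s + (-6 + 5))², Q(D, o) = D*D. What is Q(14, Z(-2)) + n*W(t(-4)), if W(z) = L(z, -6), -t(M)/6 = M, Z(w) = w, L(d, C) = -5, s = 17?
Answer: -1084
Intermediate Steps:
t(M) = -6*M
W(z) = -5
Q(D, o) = D²
n = 256 (n = (17 + (-6 + 5))² = (17 - 1)² = 16² = 256)
Q(14, Z(-2)) + n*W(t(-4)) = 14² + 256*(-5) = 196 - 1280 = -1084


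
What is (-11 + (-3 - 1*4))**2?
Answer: 324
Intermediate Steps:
(-11 + (-3 - 1*4))**2 = (-11 + (-3 - 4))**2 = (-11 - 7)**2 = (-18)**2 = 324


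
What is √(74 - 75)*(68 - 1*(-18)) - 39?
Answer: -39 + 86*I ≈ -39.0 + 86.0*I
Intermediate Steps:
√(74 - 75)*(68 - 1*(-18)) - 39 = √(-1)*(68 + 18) - 39 = I*86 - 39 = 86*I - 39 = -39 + 86*I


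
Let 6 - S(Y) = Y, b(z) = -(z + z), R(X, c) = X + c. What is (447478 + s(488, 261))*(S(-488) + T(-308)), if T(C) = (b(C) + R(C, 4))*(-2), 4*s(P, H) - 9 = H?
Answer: -58180915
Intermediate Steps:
b(z) = -2*z
s(P, H) = 9/4 + H/4
S(Y) = 6 - Y
T(C) = -8 + 2*C (T(C) = (-2*C + (C + 4))*(-2) = (-2*C + (4 + C))*(-2) = (4 - C)*(-2) = -8 + 2*C)
(447478 + s(488, 261))*(S(-488) + T(-308)) = (447478 + (9/4 + (1/4)*261))*((6 - 1*(-488)) + (-8 + 2*(-308))) = (447478 + (9/4 + 261/4))*((6 + 488) + (-8 - 616)) = (447478 + 135/2)*(494 - 624) = (895091/2)*(-130) = -58180915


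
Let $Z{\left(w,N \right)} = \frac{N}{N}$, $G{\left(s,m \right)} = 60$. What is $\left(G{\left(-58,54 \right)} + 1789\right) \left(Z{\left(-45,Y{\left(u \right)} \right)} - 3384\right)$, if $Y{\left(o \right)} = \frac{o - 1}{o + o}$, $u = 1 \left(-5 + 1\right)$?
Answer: $-6255167$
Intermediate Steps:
$u = -4$ ($u = 1 \left(-4\right) = -4$)
$Y{\left(o \right)} = \frac{-1 + o}{2 o}$
$Z{\left(w,N \right)} = 1$
$\left(G{\left(-58,54 \right)} + 1789\right) \left(Z{\left(-45,Y{\left(u \right)} \right)} - 3384\right) = \left(60 + 1789\right) \left(1 - 3384\right) = 1849 \left(-3383\right) = -6255167$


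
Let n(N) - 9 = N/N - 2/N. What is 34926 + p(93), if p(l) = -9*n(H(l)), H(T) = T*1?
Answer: 1079922/31 ≈ 34836.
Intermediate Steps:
H(T) = T
n(N) = 10 - 2/N (n(N) = 9 + (N/N - 2/N) = 9 + (1 - 2/N) = 10 - 2/N)
p(l) = -90 + 18/l (p(l) = -9*(10 - 2/l) = -90 + 18/l)
34926 + p(93) = 34926 + (-90 + 18/93) = 34926 + (-90 + 18*(1/93)) = 34926 + (-90 + 6/31) = 34926 - 2784/31 = 1079922/31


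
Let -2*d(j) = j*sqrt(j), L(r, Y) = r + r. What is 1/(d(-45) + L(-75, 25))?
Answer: -8/2415 - 6*I*sqrt(5)/4025 ≈ -0.0033126 - 0.0033333*I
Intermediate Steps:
L(r, Y) = 2*r
d(j) = -j**(3/2)/2 (d(j) = -j*sqrt(j)/2 = -j**(3/2)/2)
1/(d(-45) + L(-75, 25)) = 1/(-(-135)*I*sqrt(5)/2 + 2*(-75)) = 1/(-(-135)*I*sqrt(5)/2 - 150) = 1/(135*I*sqrt(5)/2 - 150) = 1/(-150 + 135*I*sqrt(5)/2)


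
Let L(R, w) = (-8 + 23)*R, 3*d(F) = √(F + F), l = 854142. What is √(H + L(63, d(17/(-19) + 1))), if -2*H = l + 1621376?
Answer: I*√1236814 ≈ 1112.1*I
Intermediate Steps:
d(F) = √2*√F/3 (d(F) = √(F + F)/3 = √(2*F)/3 = (√2*√F)/3 = √2*√F/3)
H = -1237759 (H = -(854142 + 1621376)/2 = -½*2475518 = -1237759)
L(R, w) = 15*R
√(H + L(63, d(17/(-19) + 1))) = √(-1237759 + 15*63) = √(-1237759 + 945) = √(-1236814) = I*√1236814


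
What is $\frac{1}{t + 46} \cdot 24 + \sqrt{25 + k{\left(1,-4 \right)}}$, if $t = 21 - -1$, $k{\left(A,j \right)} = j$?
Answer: $\frac{6}{17} + \sqrt{21} \approx 4.9355$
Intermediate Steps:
$t = 22$ ($t = 21 + 1 = 22$)
$\frac{1}{t + 46} \cdot 24 + \sqrt{25 + k{\left(1,-4 \right)}} = \frac{1}{22 + 46} \cdot 24 + \sqrt{25 - 4} = \frac{1}{68} \cdot 24 + \sqrt{21} = \frac{6}{17} + \sqrt{21}$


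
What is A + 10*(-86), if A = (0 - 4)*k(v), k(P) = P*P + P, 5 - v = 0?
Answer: -980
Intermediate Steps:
v = 5 (v = 5 - 1*0 = 5 + 0 = 5)
k(P) = P + P**2 (k(P) = P**2 + P = P + P**2)
A = -120 (A = (0 - 4)*(5*(1 + 5)) = -20*6 = -4*30 = -120)
A + 10*(-86) = -120 + 10*(-86) = -120 - 860 = -980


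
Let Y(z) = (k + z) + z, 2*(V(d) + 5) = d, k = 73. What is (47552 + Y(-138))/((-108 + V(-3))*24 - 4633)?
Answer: -47349/7381 ≈ -6.4150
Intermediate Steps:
V(d) = -5 + d/2
Y(z) = 73 + 2*z (Y(z) = (73 + z) + z = 73 + 2*z)
(47552 + Y(-138))/((-108 + V(-3))*24 - 4633) = (47552 + (73 + 2*(-138)))/((-108 + (-5 + (½)*(-3)))*24 - 4633) = (47552 + (73 - 276))/((-108 + (-5 - 3/2))*24 - 4633) = (47552 - 203)/((-108 - 13/2)*24 - 4633) = 47349/(-229/2*24 - 4633) = 47349/(-2748 - 4633) = 47349/(-7381) = 47349*(-1/7381) = -47349/7381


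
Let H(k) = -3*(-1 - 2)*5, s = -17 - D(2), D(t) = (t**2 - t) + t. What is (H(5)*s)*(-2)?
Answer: 1890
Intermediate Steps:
D(t) = t**2
s = -21 (s = -17 - 1*2**2 = -17 - 1*4 = -17 - 4 = -21)
H(k) = 45 (H(k) = -(-9)*5 = -3*(-15) = 45)
(H(5)*s)*(-2) = (45*(-21))*(-2) = -945*(-2) = 1890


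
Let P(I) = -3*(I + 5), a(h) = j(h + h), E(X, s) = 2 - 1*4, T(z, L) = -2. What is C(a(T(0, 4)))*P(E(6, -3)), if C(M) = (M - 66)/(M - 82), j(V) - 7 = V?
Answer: -567/79 ≈ -7.1772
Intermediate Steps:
j(V) = 7 + V
E(X, s) = -2 (E(X, s) = 2 - 4 = -2)
a(h) = 7 + 2*h (a(h) = 7 + (h + h) = 7 + 2*h)
C(M) = (-66 + M)/(-82 + M)
P(I) = -15 - 3*I (P(I) = -3*(5 + I) = -15 - 3*I)
C(a(T(0, 4)))*P(E(6, -3)) = ((-66 + (7 + 2*(-2)))/(-82 + (7 + 2*(-2))))*(-15 - 3*(-2)) = ((-66 + (7 - 4))/(-82 + (7 - 4)))*(-15 + 6) = ((-66 + 3)/(-82 + 3))*(-9) = (-63/(-79))*(-9) = -1/79*(-63)*(-9) = (63/79)*(-9) = -567/79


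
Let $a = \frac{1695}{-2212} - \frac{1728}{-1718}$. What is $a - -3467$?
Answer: $\frac{6588129599}{1900108} \approx 3467.2$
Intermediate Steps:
$a = \frac{455163}{1900108}$ ($a = 1695 \left(- \frac{1}{2212}\right) - - \frac{864}{859} = - \frac{1695}{2212} + \frac{864}{859} = \frac{455163}{1900108} \approx 0.23955$)
$a - -3467 = \frac{455163}{1900108} - -3467 = \frac{455163}{1900108} + 3467 = \frac{6588129599}{1900108}$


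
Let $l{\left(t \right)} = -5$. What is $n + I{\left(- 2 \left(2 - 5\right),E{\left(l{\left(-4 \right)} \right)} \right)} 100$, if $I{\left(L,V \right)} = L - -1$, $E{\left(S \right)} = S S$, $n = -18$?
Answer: $682$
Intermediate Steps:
$E{\left(S \right)} = S^{2}$
$I{\left(L,V \right)} = 1 + L$ ($I{\left(L,V \right)} = L + 1 = 1 + L$)
$n + I{\left(- 2 \left(2 - 5\right),E{\left(l{\left(-4 \right)} \right)} \right)} 100 = -18 + \left(1 - 2 \left(2 - 5\right)\right) 100 = -18 + \left(1 - -6\right) 100 = -18 + \left(1 + 6\right) 100 = -18 + 7 \cdot 100 = -18 + 700 = 682$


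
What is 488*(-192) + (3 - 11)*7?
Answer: -93752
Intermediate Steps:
488*(-192) + (3 - 11)*7 = -93696 - 8*7 = -93696 - 56 = -93752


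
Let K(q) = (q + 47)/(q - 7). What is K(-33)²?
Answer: 49/400 ≈ 0.12250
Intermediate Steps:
K(q) = (47 + q)/(-7 + q)
K(-33)² = ((47 - 33)/(-7 - 33))² = (14/(-40))² = (-1/40*14)² = (-7/20)² = 49/400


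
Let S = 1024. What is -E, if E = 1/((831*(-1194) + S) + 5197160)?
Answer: -1/4205970 ≈ -2.3776e-7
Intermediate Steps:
E = 1/4205970 (E = 1/((831*(-1194) + 1024) + 5197160) = 1/((-992214 + 1024) + 5197160) = 1/(-991190 + 5197160) = 1/4205970 ≈ 2.3776e-7)
-E = -1*1/4205970 = -1/4205970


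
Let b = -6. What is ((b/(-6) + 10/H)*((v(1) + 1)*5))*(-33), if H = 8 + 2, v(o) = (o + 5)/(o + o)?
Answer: -1320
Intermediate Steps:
v(o) = (5 + o)/(2*o) (v(o) = (5 + o)/((2*o)) = (5 + o)*(1/(2*o)) = (5 + o)/(2*o))
H = 10
((b/(-6) + 10/H)*((v(1) + 1)*5))*(-33) = ((-6/(-6) + 10/10)*(((½)*(5 + 1)/1 + 1)*5))*(-33) = ((-6*(-⅙) + 10*(⅒))*(((½)*1*6 + 1)*5))*(-33) = ((1 + 1)*((3 + 1)*5))*(-33) = (2*(4*5))*(-33) = (2*20)*(-33) = 40*(-33) = -1320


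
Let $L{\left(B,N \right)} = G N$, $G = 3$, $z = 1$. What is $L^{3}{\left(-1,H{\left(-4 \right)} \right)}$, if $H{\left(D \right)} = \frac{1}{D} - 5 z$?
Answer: $- \frac{250047}{64} \approx -3907.0$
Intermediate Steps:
$H{\left(D \right)} = -5 + \frac{1}{D}$ ($H{\left(D \right)} = \frac{1}{D} - 5 = -5 + \frac{1}{D}$)
$L{\left(B,N \right)} = 3 N$
$L^{3}{\left(-1,H{\left(-4 \right)} \right)} = \left(3 \left(-5 + \frac{1}{-4}\right)\right)^{3} = \left(3 \left(-5 - \frac{1}{4}\right)\right)^{3} = \left(3 \left(- \frac{21}{4}\right)\right)^{3} = \left(- \frac{63}{4}\right)^{3} = - \frac{250047}{64}$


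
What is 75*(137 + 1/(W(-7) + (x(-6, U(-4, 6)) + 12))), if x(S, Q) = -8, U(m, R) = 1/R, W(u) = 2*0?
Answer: 41175/4 ≈ 10294.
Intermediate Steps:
W(u) = 0
75*(137 + 1/(W(-7) + (x(-6, U(-4, 6)) + 12))) = 75*(137 + 1/(0 + (-8 + 12))) = 75*(137 + 1/(0 + 4)) = 75*(137 + 1/4) = 75*(137 + ¼) = 75*(549/4) = 41175/4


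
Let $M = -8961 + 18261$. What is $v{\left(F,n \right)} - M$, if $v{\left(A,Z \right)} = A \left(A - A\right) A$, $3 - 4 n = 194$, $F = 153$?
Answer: $-9300$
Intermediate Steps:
$n = - \frac{191}{4}$ ($n = \frac{3}{4} - \frac{97}{2} = - \frac{191}{4} \approx -47.75$)
$v{\left(A,Z \right)} = 0$ ($v{\left(A,Z \right)} = A 0 A = 0 A = 0$)
$M = 9300$
$v{\left(F,n \right)} - M = 0 - 9300 = -9300$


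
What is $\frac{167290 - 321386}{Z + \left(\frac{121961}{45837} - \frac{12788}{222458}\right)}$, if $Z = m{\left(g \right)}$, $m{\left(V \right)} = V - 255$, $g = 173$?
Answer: $\frac{785643612394608}{404796582895} \approx 1940.8$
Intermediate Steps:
$m{\left(V \right)} = -255 + V$
$Z = -82$ ($Z = -255 + 173 = -82$)
$\frac{167290 - 321386}{Z + \left(\frac{121961}{45837} - \frac{12788}{222458}\right)} = \frac{167290 - 321386}{-82 + \left(\frac{121961}{45837} - \frac{12788}{222458}\right)} = - \frac{154096}{-82 + \left(121961 \cdot \frac{1}{45837} - \frac{6394}{111229}\right)} = - \frac{154096}{-82 + \left(\frac{121961}{45837} - \frac{6394}{111229}\right)} = - \frac{154096}{-82 + \frac{13272518291}{5098403673}} = - \frac{154096}{- \frac{404796582895}{5098403673}} = \left(-154096\right) \left(- \frac{5098403673}{404796582895}\right) = \frac{785643612394608}{404796582895}$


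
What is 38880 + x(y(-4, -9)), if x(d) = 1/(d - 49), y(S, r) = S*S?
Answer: 1283039/33 ≈ 38880.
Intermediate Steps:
y(S, r) = S²
x(d) = 1/(-49 + d)
38880 + x(y(-4, -9)) = 38880 + 1/(-49 + (-4)²) = 38880 + 1/(-49 + 16) = 38880 + 1/(-33) = 38880 - 1/33 = 1283039/33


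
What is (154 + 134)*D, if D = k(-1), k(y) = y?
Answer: -288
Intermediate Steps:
D = -1
(154 + 134)*D = (154 + 134)*(-1) = 288*(-1) = -288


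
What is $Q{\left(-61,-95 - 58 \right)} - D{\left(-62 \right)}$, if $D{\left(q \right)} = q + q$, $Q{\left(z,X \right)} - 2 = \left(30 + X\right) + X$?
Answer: $-150$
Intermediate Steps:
$Q{\left(z,X \right)} = 32 + 2 X$ ($Q{\left(z,X \right)} = 2 + \left(\left(30 + X\right) + X\right) = 2 + \left(30 + 2 X\right) = 32 + 2 X$)
$D{\left(q \right)} = 2 q$
$Q{\left(-61,-95 - 58 \right)} - D{\left(-62 \right)} = \left(32 + 2 \left(-95 - 58\right)\right) - 2 \left(-62\right) = \left(32 + 2 \left(-153\right)\right) - -124 = \left(32 - 306\right) + 124 = -274 + 124 = -150$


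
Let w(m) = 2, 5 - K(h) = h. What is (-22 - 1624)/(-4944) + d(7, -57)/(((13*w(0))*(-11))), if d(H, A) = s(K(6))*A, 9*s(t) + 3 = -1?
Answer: 86377/353496 ≈ 0.24435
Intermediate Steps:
K(h) = 5 - h
s(t) = -4/9 (s(t) = -⅓ + (⅑)*(-1) = -⅓ - ⅑ = -4/9)
d(H, A) = -4*A/9
(-22 - 1624)/(-4944) + d(7, -57)/(((13*w(0))*(-11))) = (-22 - 1624)/(-4944) + (-4/9*(-57))/(((13*2)*(-11))) = -1646*(-1/4944) + 76/(3*((26*(-11)))) = 823/2472 + (76/3)/(-286) = 823/2472 + (76/3)*(-1/286) = 823/2472 - 38/429 = 86377/353496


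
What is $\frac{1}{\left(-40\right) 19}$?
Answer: $- \frac{1}{760} \approx -0.0013158$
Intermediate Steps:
$\frac{1}{\left(-40\right) 19} = \frac{1}{-760} = - \frac{1}{760}$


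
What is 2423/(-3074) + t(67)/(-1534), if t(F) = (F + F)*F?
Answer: -15657627/2357758 ≈ -6.6409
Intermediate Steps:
t(F) = 2*F² (t(F) = (2*F)*F = 2*F²)
2423/(-3074) + t(67)/(-1534) = 2423/(-3074) + (2*67²)/(-1534) = 2423*(-1/3074) + (2*4489)*(-1/1534) = -2423/3074 + 8978*(-1/1534) = -2423/3074 - 4489/767 = -15657627/2357758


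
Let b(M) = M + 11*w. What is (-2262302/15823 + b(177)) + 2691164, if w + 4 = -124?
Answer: 42560547557/15823 ≈ 2.6898e+6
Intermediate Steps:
w = -128 (w = -4 - 124 = -128)
b(M) = -1408 + M (b(M) = M + 11*(-128) = M - 1408 = -1408 + M)
(-2262302/15823 + b(177)) + 2691164 = (-2262302/15823 + (-1408 + 177)) + 2691164 = (-2262302*1/15823 - 1231) + 2691164 = (-2262302/15823 - 1231) + 2691164 = -21740415/15823 + 2691164 = 42560547557/15823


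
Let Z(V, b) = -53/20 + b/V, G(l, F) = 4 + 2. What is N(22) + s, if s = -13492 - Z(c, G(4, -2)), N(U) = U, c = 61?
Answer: -16430287/1220 ≈ -13467.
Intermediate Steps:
G(l, F) = 6
Z(V, b) = -53/20 + b/V (Z(V, b) = -53*1/20 + b/V = -53/20 + b/V)
s = -16457127/1220 (s = -13492 - (-53/20 + 6/61) = -13492 - 1*(-3113/1220) = -13492 + 3113/1220 = -16457127/1220 ≈ -13489.)
N(22) + s = 22 - 16457127/1220 = -16430287/1220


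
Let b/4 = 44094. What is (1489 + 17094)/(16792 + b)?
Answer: 18583/193168 ≈ 0.096201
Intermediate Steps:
b = 176376 (b = 4*44094 = 176376)
(1489 + 17094)/(16792 + b) = (1489 + 17094)/(16792 + 176376) = 18583/193168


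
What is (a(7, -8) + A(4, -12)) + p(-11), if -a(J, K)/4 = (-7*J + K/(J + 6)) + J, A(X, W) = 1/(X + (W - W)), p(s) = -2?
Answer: 8773/52 ≈ 168.71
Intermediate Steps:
A(X, W) = 1/X (A(X, W) = 1/(X + 0) = 1/X)
a(J, K) = 24*J - 4*K/(6 + J) (a(J, K) = -4*((-7*J + K/(J + 6)) + J) = -4*((-7*J + K/(6 + J)) + J) = -4*(-6*J + K/(6 + J)) = 24*J - 4*K/(6 + J))
(a(7, -8) + A(4, -12)) + p(-11) = (4*(-1*(-8) + 6*7² + 36*7)/(6 + 7) + 1/4) - 2 = (4*(8 + 6*49 + 252)/13 + ¼) - 2 = (4*(1/13)*(8 + 294 + 252) + ¼) - 2 = (4*(1/13)*554 + ¼) - 2 = (2216/13 + ¼) - 2 = 8877/52 - 2 = 8773/52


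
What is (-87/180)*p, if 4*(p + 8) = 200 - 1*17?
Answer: -4379/240 ≈ -18.246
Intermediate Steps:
p = 151/4 (p = -8 + (200 - 1*17)/4 = -8 + (200 - 17)/4 = -8 + (¼)*183 = -8 + 183/4 = 151/4 ≈ 37.750)
(-87/180)*p = -87/180*(151/4) = -87*1/180*(151/4) = -29/60*151/4 = -4379/240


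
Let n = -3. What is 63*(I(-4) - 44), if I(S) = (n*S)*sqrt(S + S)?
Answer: -2772 + 1512*I*sqrt(2) ≈ -2772.0 + 2138.3*I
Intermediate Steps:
I(S) = -3*sqrt(2)*S**(3/2) (I(S) = (-3*S)*sqrt(S + S) = (-3*S)*sqrt(2*S) = (-3*S)*(sqrt(2)*sqrt(S)) = -3*sqrt(2)*S**(3/2))
63*(I(-4) - 44) = 63*(-3*sqrt(2)*(-4)**(3/2) - 44) = 63*(-3*sqrt(2)*(-8*I) - 44) = 63*(24*I*sqrt(2) - 44) = 63*(-44 + 24*I*sqrt(2)) = -2772 + 1512*I*sqrt(2)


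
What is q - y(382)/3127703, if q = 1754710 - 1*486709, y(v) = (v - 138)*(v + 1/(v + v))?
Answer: 757492713752484/597391273 ≈ 1.2680e+6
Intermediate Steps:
y(v) = (-138 + v)*(v + 1/(2*v))
q = 1268001 (q = 1754710 - 486709 = 1268001)
q - y(382)/3127703 = 1268001 - (1/2 + 382**2 - 138*382 - 69/382)/3127703 = 1268001 - (1/2 + 145924 - 52716 - 69*1/382)/3127703 = 1268001 - (1/2 + 145924 - 52716 - 69/382)/3127703 = 1268001 - 17802789/(191*3127703) = 1268001 - 1*17802789/597391273 = 1268001 - 17802789/597391273 = 757492713752484/597391273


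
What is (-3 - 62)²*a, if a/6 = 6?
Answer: 152100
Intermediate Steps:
a = 36 (a = 6*6 = 36)
(-3 - 62)²*a = (-3 - 62)²*36 = (-65)²*36 = 4225*36 = 152100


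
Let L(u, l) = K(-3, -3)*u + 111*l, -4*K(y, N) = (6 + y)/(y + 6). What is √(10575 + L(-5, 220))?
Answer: √139985/2 ≈ 187.07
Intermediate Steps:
K(y, N) = -¼ (K(y, N) = -(6 + y)/(4*(y + 6)) = -(6 + y)/(4*(6 + y)) = -¼*1 = -¼)
L(u, l) = 111*l - u/4 (L(u, l) = -u/4 + 111*l = 111*l - u/4)
√(10575 + L(-5, 220)) = √(10575 + (111*220 - ¼*(-5))) = √(10575 + (24420 + 5/4)) = √(10575 + 97685/4) = √(139985/4) = √139985/2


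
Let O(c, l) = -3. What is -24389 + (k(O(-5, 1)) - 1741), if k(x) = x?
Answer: -26133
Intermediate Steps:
-24389 + (k(O(-5, 1)) - 1741) = -24389 + (-3 - 1741) = -24389 - 1744 = -26133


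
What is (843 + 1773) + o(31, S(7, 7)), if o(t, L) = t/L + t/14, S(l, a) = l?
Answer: 36717/14 ≈ 2622.6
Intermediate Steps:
o(t, L) = t/14 + t/L (o(t, L) = t/L + t*(1/14) = t/L + t/14 = t/14 + t/L)
(843 + 1773) + o(31, S(7, 7)) = (843 + 1773) + ((1/14)*31 + 31/7) = 2616 + (31/14 + 31*(1/7)) = 2616 + (31/14 + 31/7) = 2616 + 93/14 = 36717/14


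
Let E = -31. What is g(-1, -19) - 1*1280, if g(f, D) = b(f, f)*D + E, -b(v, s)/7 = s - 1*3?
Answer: -1843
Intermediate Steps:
b(v, s) = 21 - 7*s (b(v, s) = -7*(s - 1*3) = -7*(s - 3) = -7*(-3 + s) = 21 - 7*s)
g(f, D) = -31 + D*(21 - 7*f) (g(f, D) = (21 - 7*f)*D - 31 = D*(21 - 7*f) - 31 = -31 + D*(21 - 7*f))
g(-1, -19) - 1*1280 = (-31 - 7*(-19)*(-3 - 1)) - 1*1280 = (-31 - 7*(-19)*(-4)) - 1280 = (-31 - 532) - 1280 = -563 - 1280 = -1843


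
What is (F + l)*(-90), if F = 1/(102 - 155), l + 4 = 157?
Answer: -729720/53 ≈ -13768.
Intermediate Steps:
l = 153 (l = -4 + 157 = 153)
F = -1/53 (F = 1/(-53) = -1/53 ≈ -0.018868)
(F + l)*(-90) = (-1/53 + 153)*(-90) = (8108/53)*(-90) = -729720/53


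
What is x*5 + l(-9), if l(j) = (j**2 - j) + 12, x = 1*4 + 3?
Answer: 137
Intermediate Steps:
x = 7 (x = 4 + 3 = 7)
l(j) = 12 + j**2 - j
x*5 + l(-9) = 7*5 + (12 + (-9)**2 - 1*(-9)) = 35 + (12 + 81 + 9) = 35 + 102 = 137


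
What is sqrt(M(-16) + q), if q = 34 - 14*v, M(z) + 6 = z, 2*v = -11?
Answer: sqrt(89) ≈ 9.4340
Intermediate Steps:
v = -11/2 (v = (1/2)*(-11) = -11/2 ≈ -5.5000)
M(z) = -6 + z
q = 111 (q = 34 - 14*(-11/2) = 34 + 77 = 111)
sqrt(M(-16) + q) = sqrt((-6 - 16) + 111) = sqrt(-22 + 111) = sqrt(89)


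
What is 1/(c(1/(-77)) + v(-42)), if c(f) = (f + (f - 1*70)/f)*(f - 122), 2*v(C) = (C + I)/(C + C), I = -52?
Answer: -71148/46799010631 ≈ -1.5203e-6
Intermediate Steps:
v(C) = (-52 + C)/(4*C) (v(C) = ((C - 52)/(C + C))/2 = ((-52 + C)/((2*C)))/2 = ((-52 + C)*(1/(2*C)))/2 = ((-52 + C)/(2*C))/2 = (-52 + C)/(4*C))
c(f) = (-122 + f)*(f + (-70 + f)/f) (c(f) = (f + (f - 70)/f)*(-122 + f) = (f + (-70 + f)/f)*(-122 + f) = (-122 + f)*(f + (-70 + f)/f))
1/(c(1/(-77)) + v(-42)) = 1/((-192 + (1/(-77))² - 121/(-77) + 8540/(1/(-77))) + (¼)*(-52 - 42)/(-42)) = 1/((-192 + (-1/77)² - 121*(-1/77) + 8540/(-1/77)) + (¼)*(-1/42)*(-94)) = 1/((-192 + 1/5929 + 11/7 + 8540*(-77)) + 47/84) = 1/((-192 + 1/5929 + 11/7 - 657580) + 47/84) = 1/(-3899920870/5929 + 47/84) = 1/(-46799010631/71148) = -71148/46799010631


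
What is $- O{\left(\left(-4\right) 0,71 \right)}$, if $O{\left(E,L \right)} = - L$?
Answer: $71$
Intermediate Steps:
$- O{\left(\left(-4\right) 0,71 \right)} = - \left(-1\right) 71 = \left(-1\right) \left(-71\right) = 71$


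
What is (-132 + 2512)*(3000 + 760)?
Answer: 8948800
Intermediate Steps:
(-132 + 2512)*(3000 + 760) = 2380*3760 = 8948800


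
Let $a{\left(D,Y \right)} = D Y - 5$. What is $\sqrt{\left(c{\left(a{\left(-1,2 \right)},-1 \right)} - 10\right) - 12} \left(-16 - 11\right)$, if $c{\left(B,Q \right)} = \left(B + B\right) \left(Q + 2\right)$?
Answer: $- 162 i \approx - 162.0 i$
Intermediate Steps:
$a{\left(D,Y \right)} = -5 + D Y$
$c{\left(B,Q \right)} = 2 B \left(2 + Q\right)$
$\sqrt{\left(c{\left(a{\left(-1,2 \right)},-1 \right)} - 10\right) - 12} \left(-16 - 11\right) = \sqrt{\left(2 \left(-5 - 2\right) \left(2 - 1\right) - 10\right) - 12} \left(-16 - 11\right) = \sqrt{\left(2 \left(-5 - 2\right) 1 - 10\right) - 12} \left(-27\right) = \sqrt{\left(2 \left(-7\right) 1 - 10\right) - 12} \left(-27\right) = \sqrt{\left(-14 - 10\right) - 12} \left(-27\right) = \sqrt{-24 - 12} \left(-27\right) = \sqrt{-36} \left(-27\right) = 6 i \left(-27\right) = - 162 i$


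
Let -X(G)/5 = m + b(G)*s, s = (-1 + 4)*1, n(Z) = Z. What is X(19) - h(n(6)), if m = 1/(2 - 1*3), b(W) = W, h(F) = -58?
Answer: -222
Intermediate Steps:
s = 3 (s = 3*1 = 3)
m = -1 (m = 1/(2 - 3) = 1/(-1) = -1)
X(G) = 5 - 15*G (X(G) = -5*(-1 + G*3) = -5*(-1 + 3*G) = 5 - 15*G)
X(19) - h(n(6)) = (5 - 15*19) - 1*(-58) = (5 - 285) + 58 = -280 + 58 = -222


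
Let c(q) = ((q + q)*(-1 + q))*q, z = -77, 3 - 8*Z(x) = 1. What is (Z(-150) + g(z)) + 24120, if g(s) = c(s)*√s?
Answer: 96481/4 - 924924*I*√77 ≈ 24120.0 - 8.1162e+6*I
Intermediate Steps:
Z(x) = ¼ (Z(x) = 3/8 - ⅛*1 = 3/8 - ⅛ = ¼)
c(q) = 2*q²*(-1 + q) (c(q) = ((2*q)*(-1 + q))*q = (2*q*(-1 + q))*q = 2*q²*(-1 + q))
g(s) = 2*s^(5/2)*(-1 + s) (g(s) = (2*s²*(-1 + s))*√s = 2*s^(5/2)*(-1 + s))
(Z(-150) + g(z)) + 24120 = (¼ + 2*(-77)^(5/2)*(-1 - 77)) + 24120 = (¼ + 2*(5929*I*√77)*(-78)) + 24120 = (¼ - 924924*I*√77) + 24120 = 96481/4 - 924924*I*√77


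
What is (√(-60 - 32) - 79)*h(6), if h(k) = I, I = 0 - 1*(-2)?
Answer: -158 + 4*I*√23 ≈ -158.0 + 19.183*I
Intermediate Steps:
I = 2 (I = 0 + 2 = 2)
h(k) = 2
(√(-60 - 32) - 79)*h(6) = (√(-60 - 32) - 79)*2 = (√(-92) - 79)*2 = (2*I*√23 - 79)*2 = (-79 + 2*I*√23)*2 = -158 + 4*I*√23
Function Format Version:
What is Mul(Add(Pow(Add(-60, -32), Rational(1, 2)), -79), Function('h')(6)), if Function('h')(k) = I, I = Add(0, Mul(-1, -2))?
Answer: Add(-158, Mul(4, I, Pow(23, Rational(1, 2)))) ≈ Add(-158.00, Mul(19.183, I))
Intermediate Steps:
I = 2 (I = Add(0, 2) = 2)
Function('h')(k) = 2
Mul(Add(Pow(Add(-60, -32), Rational(1, 2)), -79), Function('h')(6)) = Mul(Add(Pow(Add(-60, -32), Rational(1, 2)), -79), 2) = Mul(Add(Pow(-92, Rational(1, 2)), -79), 2) = Mul(Add(Mul(2, I, Pow(23, Rational(1, 2))), -79), 2) = Mul(Add(-79, Mul(2, I, Pow(23, Rational(1, 2)))), 2) = Add(-158, Mul(4, I, Pow(23, Rational(1, 2))))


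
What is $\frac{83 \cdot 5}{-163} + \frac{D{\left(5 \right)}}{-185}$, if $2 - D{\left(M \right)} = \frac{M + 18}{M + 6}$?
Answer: $- \frac{844362}{331705} \approx -2.5455$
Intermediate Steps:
$D{\left(M \right)} = 2 - \frac{18 + M}{6 + M}$ ($D{\left(M \right)} = 2 - \frac{M + 18}{M + 6} = 2 - \frac{18 + M}{6 + M}$)
$\frac{83 \cdot 5}{-163} + \frac{D{\left(5 \right)}}{-185} = \frac{83 \cdot 5}{-163} + \frac{\frac{1}{6 + 5} \left(-6 + 5\right)}{-185} = 415 \left(- \frac{1}{163}\right) + \frac{1}{11} \left(-1\right) \left(- \frac{1}{185}\right) = - \frac{415}{163} + \frac{1}{11} \left(-1\right) \left(- \frac{1}{185}\right) = - \frac{415}{163} - - \frac{1}{2035} = - \frac{415}{163} + \frac{1}{2035} = - \frac{844362}{331705}$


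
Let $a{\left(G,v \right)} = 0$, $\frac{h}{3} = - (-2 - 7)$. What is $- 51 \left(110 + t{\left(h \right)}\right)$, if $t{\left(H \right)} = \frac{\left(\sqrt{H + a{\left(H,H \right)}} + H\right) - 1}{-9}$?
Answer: $- \frac{16388}{3} + 17 \sqrt{3} \approx -5433.2$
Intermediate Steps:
$h = 27$ ($h = 3 \left(- (-2 - 7)\right) = 3 \left(\left(-1\right) \left(-9\right)\right) = 3 \cdot 9 = 27$)
$t{\left(H \right)} = \frac{1}{9} - \frac{H}{9} - \frac{\sqrt{H}}{9}$ ($t{\left(H \right)} = \frac{\left(\sqrt{H + 0} + H\right) - 1}{-9} = \left(\left(\sqrt{H} + H\right) - 1\right) \left(- \frac{1}{9}\right) = \left(\left(H + \sqrt{H}\right) - 1\right) \left(- \frac{1}{9}\right) = \left(-1 + H + \sqrt{H}\right) \left(- \frac{1}{9}\right) = \frac{1}{9} - \frac{H}{9} - \frac{\sqrt{H}}{9}$)
$- 51 \left(110 + t{\left(h \right)}\right) = - 51 \left(110 - \left(\frac{26}{9} + \frac{\sqrt{3}}{3}\right)\right) = - 51 \left(\frac{964}{9} - \frac{\sqrt{3}}{3}\right) = - \frac{16388}{3} + 17 \sqrt{3}$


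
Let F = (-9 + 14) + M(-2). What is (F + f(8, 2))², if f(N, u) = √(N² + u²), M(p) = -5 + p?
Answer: 72 - 8*√17 ≈ 39.015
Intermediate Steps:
F = -2 (F = (-9 + 14) + (-5 - 2) = 5 - 7 = -2)
(F + f(8, 2))² = (-2 + √(8² + 2²))² = (-2 + √(64 + 4))² = (-2 + √68)² = (-2 + 2*√17)²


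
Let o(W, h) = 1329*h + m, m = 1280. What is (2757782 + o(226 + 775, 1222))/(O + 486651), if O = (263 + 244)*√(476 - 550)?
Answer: 711013332700/78949405809 - 740743900*I*√74/78949405809 ≈ 9.0059 - 0.080711*I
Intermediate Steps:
o(W, h) = 1280 + 1329*h (o(W, h) = 1329*h + 1280 = 1280 + 1329*h)
O = 507*I*√74 (O = 507*√(-74) = 507*(I*√74) = 507*I*√74 ≈ 4361.4*I)
(2757782 + o(226 + 775, 1222))/(O + 486651) = (2757782 + (1280 + 1329*1222))/(507*I*√74 + 486651) = (2757782 + (1280 + 1624038))/(486651 + 507*I*√74) = (2757782 + 1625318)/(486651 + 507*I*√74) = 4383100/(486651 + 507*I*√74)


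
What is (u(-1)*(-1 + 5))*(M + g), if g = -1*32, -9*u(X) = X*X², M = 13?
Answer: -76/9 ≈ -8.4444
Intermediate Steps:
u(X) = -X³/9 (u(X) = -X*X²/9 = -X³/9)
g = -32
(u(-1)*(-1 + 5))*(M + g) = ((-⅑*(-1)³)*(-1 + 5))*(13 - 32) = (-⅑*(-1)*4)*(-19) = ((⅑)*4)*(-19) = (4/9)*(-19) = -76/9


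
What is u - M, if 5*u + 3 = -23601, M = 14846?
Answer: -97834/5 ≈ -19567.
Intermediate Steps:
u = -23604/5 (u = -⅗ + (⅕)*(-23601) = -⅗ - 23601/5 = -23604/5 ≈ -4720.8)
u - M = -23604/5 - 1*14846 = -23604/5 - 14846 = -97834/5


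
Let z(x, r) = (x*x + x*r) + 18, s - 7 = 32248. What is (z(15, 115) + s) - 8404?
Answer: 25819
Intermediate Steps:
s = 32255 (s = 7 + 32248 = 32255)
z(x, r) = 18 + x² + r*x (z(x, r) = (x² + r*x) + 18 = 18 + x² + r*x)
(z(15, 115) + s) - 8404 = ((18 + 15² + 115*15) + 32255) - 8404 = ((18 + 225 + 1725) + 32255) - 8404 = (1968 + 32255) - 8404 = 34223 - 8404 = 25819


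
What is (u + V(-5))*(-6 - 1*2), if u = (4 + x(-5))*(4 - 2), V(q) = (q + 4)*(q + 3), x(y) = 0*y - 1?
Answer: -64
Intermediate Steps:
x(y) = -1 (x(y) = 0 - 1 = -1)
V(q) = (3 + q)*(4 + q) (V(q) = (4 + q)*(3 + q) = (3 + q)*(4 + q))
u = 6 (u = (4 - 1)*(4 - 2) = 3*2 = 6)
(u + V(-5))*(-6 - 1*2) = (6 + (12 + (-5)**2 + 7*(-5)))*(-6 - 1*2) = (6 + (12 + 25 - 35))*(-6 - 2) = (6 + 2)*(-8) = 8*(-8) = -64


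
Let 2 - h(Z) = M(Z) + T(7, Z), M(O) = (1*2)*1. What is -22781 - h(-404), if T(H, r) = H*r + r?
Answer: -26013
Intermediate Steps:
M(O) = 2 (M(O) = 2*1 = 2)
T(H, r) = r + H*r
h(Z) = -8*Z (h(Z) = 2 - (2 + Z*(1 + 7)) = 2 - (2 + Z*8) = 2 - (2 + 8*Z) = 2 + (-2 - 8*Z) = -8*Z)
-22781 - h(-404) = -22781 - (-8)*(-404) = -22781 - 1*3232 = -22781 - 3232 = -26013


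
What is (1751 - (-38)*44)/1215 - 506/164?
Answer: -8903/33210 ≈ -0.26808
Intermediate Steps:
(1751 - (-38)*44)/1215 - 506/164 = (1751 - 1*(-1672))*(1/1215) - 506*1/164 = (1751 + 1672)*(1/1215) - 253/82 = 3423*(1/1215) - 253/82 = 1141/405 - 253/82 = -8903/33210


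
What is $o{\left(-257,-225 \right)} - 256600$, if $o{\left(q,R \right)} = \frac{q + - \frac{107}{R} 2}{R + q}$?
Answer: $- \frac{27828212389}{108450} \approx -2.566 \cdot 10^{5}$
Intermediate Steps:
$o{\left(q,R \right)} = \frac{q - \frac{214}{R}}{R + q}$
$o{\left(-257,-225 \right)} - 256600 = \frac{-214 - -57825}{\left(-225\right) \left(-225 - 257\right)} - 256600 = - \frac{-214 + 57825}{225 \left(-482\right)} - 256600 = \left(- \frac{1}{225}\right) \left(- \frac{1}{482}\right) 57611 - 256600 = \frac{57611}{108450} - 256600 = - \frac{27828212389}{108450}$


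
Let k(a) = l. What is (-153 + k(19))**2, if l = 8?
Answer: 21025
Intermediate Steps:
k(a) = 8
(-153 + k(19))**2 = (-153 + 8)**2 = (-145)**2 = 21025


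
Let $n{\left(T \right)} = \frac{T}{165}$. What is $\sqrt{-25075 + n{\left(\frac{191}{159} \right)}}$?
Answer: $\frac{i \sqrt{1917610695110}}{8745} \approx 158.35 i$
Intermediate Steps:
$n{\left(T \right)} = \frac{T}{165}$ ($n{\left(T \right)} = T \frac{1}{165} = \frac{T}{165}$)
$\sqrt{-25075 + n{\left(\frac{191}{159} \right)}} = \sqrt{-25075 + \frac{191 \cdot \frac{1}{159}}{165}} = \sqrt{-25075 + \frac{1}{165} \cdot \frac{191}{159}} = \sqrt{-25075 + \frac{191}{26235}} = \sqrt{- \frac{657842434}{26235}} = \frac{i \sqrt{1917610695110}}{8745}$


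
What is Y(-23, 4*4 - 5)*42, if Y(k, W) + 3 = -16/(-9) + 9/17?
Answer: -1484/51 ≈ -29.098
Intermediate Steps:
Y(k, W) = -106/153 (Y(k, W) = -3 + (-16/(-9) + 9/17) = -3 + (-16*(-⅑) + 9*(1/17)) = -3 + (16/9 + 9/17) = -3 + 353/153 = -106/153)
Y(-23, 4*4 - 5)*42 = -106/153*42 = -1484/51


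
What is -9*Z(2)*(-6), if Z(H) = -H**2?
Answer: -216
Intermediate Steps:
-9*Z(2)*(-6) = -(-9)*2**2*(-6) = -(-9)*4*(-6) = -9*(-4)*(-6) = 36*(-6) = -216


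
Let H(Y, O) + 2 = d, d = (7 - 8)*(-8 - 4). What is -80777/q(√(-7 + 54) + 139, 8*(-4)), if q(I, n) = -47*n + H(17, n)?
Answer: -80777/1514 ≈ -53.353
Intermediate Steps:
d = 12 (d = -1*(-12) = 12)
H(Y, O) = 10 (H(Y, O) = -2 + 12 = 10)
q(I, n) = 10 - 47*n (q(I, n) = -47*n + 10 = 10 - 47*n)
-80777/q(√(-7 + 54) + 139, 8*(-4)) = -80777/(10 - 376*(-4)) = -80777/(10 - 47*(-32)) = -80777/(10 + 1504) = -80777/1514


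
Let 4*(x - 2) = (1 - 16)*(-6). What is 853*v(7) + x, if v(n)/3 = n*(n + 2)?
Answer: 322483/2 ≈ 1.6124e+5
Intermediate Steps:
x = 49/2 (x = 2 + ((1 - 16)*(-6))/4 = 2 + (-15*(-6))/4 = 2 + (¼)*90 = 2 + 45/2 = 49/2 ≈ 24.500)
v(n) = 3*n*(2 + n) (v(n) = 3*(n*(n + 2)) = 3*(n*(2 + n)) = 3*n*(2 + n))
853*v(7) + x = 853*(3*7*(2 + 7)) + 49/2 = 853*(3*7*9) + 49/2 = 853*189 + 49/2 = 161217 + 49/2 = 322483/2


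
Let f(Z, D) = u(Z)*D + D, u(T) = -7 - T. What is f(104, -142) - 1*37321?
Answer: -21701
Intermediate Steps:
f(Z, D) = D + D*(-7 - Z) (f(Z, D) = (-7 - Z)*D + D = D*(-7 - Z) + D = D + D*(-7 - Z))
f(104, -142) - 1*37321 = -1*(-142)*(6 + 104) - 1*37321 = -1*(-142)*110 - 37321 = 15620 - 37321 = -21701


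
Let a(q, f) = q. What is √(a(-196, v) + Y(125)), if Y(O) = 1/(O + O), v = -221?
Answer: I*√489990/50 ≈ 14.0*I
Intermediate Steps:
Y(O) = 1/(2*O)
√(a(-196, v) + Y(125)) = √(-196 + (½)/125) = √(-196 + (½)*(1/125)) = √(-196 + 1/250) = √(-48999/250) = I*√489990/50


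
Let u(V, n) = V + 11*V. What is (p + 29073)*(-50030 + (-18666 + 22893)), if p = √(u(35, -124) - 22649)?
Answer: -1331630619 - 45803*I*√22229 ≈ -1.3316e+9 - 6.829e+6*I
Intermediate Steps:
u(V, n) = 12*V
p = I*√22229 (p = √(12*35 - 22649) = √(420 - 22649) = √(-22229) = I*√22229 ≈ 149.09*I)
(p + 29073)*(-50030 + (-18666 + 22893)) = (I*√22229 + 29073)*(-50030 + (-18666 + 22893)) = (29073 + I*√22229)*(-50030 + 4227) = (29073 + I*√22229)*(-45803) = -1331630619 - 45803*I*√22229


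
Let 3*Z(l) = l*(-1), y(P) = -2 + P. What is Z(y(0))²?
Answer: 4/9 ≈ 0.44444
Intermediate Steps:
Z(l) = -l/3 (Z(l) = (l*(-1))/3 = (-l)/3 = -l/3)
Z(y(0))² = (-(-2 + 0)/3)² = (-⅓*(-2))² = (⅔)² = 4/9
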